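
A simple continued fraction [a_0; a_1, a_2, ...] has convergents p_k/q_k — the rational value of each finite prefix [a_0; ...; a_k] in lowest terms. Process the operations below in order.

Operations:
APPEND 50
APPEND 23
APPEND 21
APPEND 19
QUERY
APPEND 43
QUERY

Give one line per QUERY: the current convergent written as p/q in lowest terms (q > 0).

APPEND 50: p_0 = 50·1 + 0 = 50, q_0 = 50·0 + 1 = 1 → 50/1
APPEND 23: p_1 = 23·50 + 1 = 1151, q_1 = 23·1 + 0 = 23 → 1151/23
APPEND 21: p_2 = 21·1151 + 50 = 24221, q_2 = 21·23 + 1 = 484 → 24221/484
APPEND 19: p_3 = 19·24221 + 1151 = 461350, q_3 = 19·484 + 23 = 9219 → 461350/9219
APPEND 43: p_4 = 43·461350 + 24221 = 19862271, q_4 = 43·9219 + 484 = 396901 → 19862271/396901

461350/9219
19862271/396901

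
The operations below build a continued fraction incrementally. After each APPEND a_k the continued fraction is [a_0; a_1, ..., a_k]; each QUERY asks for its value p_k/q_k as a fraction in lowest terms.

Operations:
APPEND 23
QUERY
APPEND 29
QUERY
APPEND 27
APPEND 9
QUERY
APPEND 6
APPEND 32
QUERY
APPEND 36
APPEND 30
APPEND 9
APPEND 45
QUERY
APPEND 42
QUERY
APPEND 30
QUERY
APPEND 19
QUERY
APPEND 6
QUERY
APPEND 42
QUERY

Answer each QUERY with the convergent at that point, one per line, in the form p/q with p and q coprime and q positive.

23/1
668/29
163199/7085
32075295/1392493
14141551317195/613930790608
594258640833428/25798702632355
17841900776320035/774575009761258
339590373390914093/14742723888096257
2055384141121804593/89230918338338800
86665724300506706999/3762441294098325857

APPEND 23: p_0 = 23·1 + 0 = 23, q_0 = 23·0 + 1 = 1 → 23/1
APPEND 29: p_1 = 29·23 + 1 = 668, q_1 = 29·1 + 0 = 29 → 668/29
APPEND 27: p_2 = 27·668 + 23 = 18059, q_2 = 27·29 + 1 = 784 → 18059/784
APPEND 9: p_3 = 9·18059 + 668 = 163199, q_3 = 9·784 + 29 = 7085 → 163199/7085
APPEND 6: p_4 = 6·163199 + 18059 = 997253, q_4 = 6·7085 + 784 = 43294 → 997253/43294
APPEND 32: p_5 = 32·997253 + 163199 = 32075295, q_5 = 32·43294 + 7085 = 1392493 → 32075295/1392493
APPEND 36: p_6 = 36·32075295 + 997253 = 1155707873, q_6 = 36·1392493 + 43294 = 50173042 → 1155707873/50173042
APPEND 30: p_7 = 30·1155707873 + 32075295 = 34703311485, q_7 = 30·50173042 + 1392493 = 1506583753 → 34703311485/1506583753
APPEND 9: p_8 = 9·34703311485 + 1155707873 = 313485511238, q_8 = 9·1506583753 + 50173042 = 13609426819 → 313485511238/13609426819
APPEND 45: p_9 = 45·313485511238 + 34703311485 = 14141551317195, q_9 = 45·13609426819 + 1506583753 = 613930790608 → 14141551317195/613930790608
APPEND 42: p_10 = 42·14141551317195 + 313485511238 = 594258640833428, q_10 = 42·613930790608 + 13609426819 = 25798702632355 → 594258640833428/25798702632355
APPEND 30: p_11 = 30·594258640833428 + 14141551317195 = 17841900776320035, q_11 = 30·25798702632355 + 613930790608 = 774575009761258 → 17841900776320035/774575009761258
APPEND 19: p_12 = 19·17841900776320035 + 594258640833428 = 339590373390914093, q_12 = 19·774575009761258 + 25798702632355 = 14742723888096257 → 339590373390914093/14742723888096257
APPEND 6: p_13 = 6·339590373390914093 + 17841900776320035 = 2055384141121804593, q_13 = 6·14742723888096257 + 774575009761258 = 89230918338338800 → 2055384141121804593/89230918338338800
APPEND 42: p_14 = 42·2055384141121804593 + 339590373390914093 = 86665724300506706999, q_14 = 42·89230918338338800 + 14742723888096257 = 3762441294098325857 → 86665724300506706999/3762441294098325857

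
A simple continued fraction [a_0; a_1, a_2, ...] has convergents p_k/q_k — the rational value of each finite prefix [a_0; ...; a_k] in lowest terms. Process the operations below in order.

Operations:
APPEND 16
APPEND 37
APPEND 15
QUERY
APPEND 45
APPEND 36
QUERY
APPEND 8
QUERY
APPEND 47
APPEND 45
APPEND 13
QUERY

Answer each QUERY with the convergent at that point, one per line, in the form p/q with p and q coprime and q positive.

8911/556
14466079/902608
116130220/7245921
3208445334394/200190281443

APPEND 16: p_0 = 16·1 + 0 = 16, q_0 = 16·0 + 1 = 1 → 16/1
APPEND 37: p_1 = 37·16 + 1 = 593, q_1 = 37·1 + 0 = 37 → 593/37
APPEND 15: p_2 = 15·593 + 16 = 8911, q_2 = 15·37 + 1 = 556 → 8911/556
APPEND 45: p_3 = 45·8911 + 593 = 401588, q_3 = 45·556 + 37 = 25057 → 401588/25057
APPEND 36: p_4 = 36·401588 + 8911 = 14466079, q_4 = 36·25057 + 556 = 902608 → 14466079/902608
APPEND 8: p_5 = 8·14466079 + 401588 = 116130220, q_5 = 8·902608 + 25057 = 7245921 → 116130220/7245921
APPEND 47: p_6 = 47·116130220 + 14466079 = 5472586419, q_6 = 47·7245921 + 902608 = 341460895 → 5472586419/341460895
APPEND 45: p_7 = 45·5472586419 + 116130220 = 246382519075, q_7 = 45·341460895 + 7245921 = 15372986196 → 246382519075/15372986196
APPEND 13: p_8 = 13·246382519075 + 5472586419 = 3208445334394, q_8 = 13·15372986196 + 341460895 = 200190281443 → 3208445334394/200190281443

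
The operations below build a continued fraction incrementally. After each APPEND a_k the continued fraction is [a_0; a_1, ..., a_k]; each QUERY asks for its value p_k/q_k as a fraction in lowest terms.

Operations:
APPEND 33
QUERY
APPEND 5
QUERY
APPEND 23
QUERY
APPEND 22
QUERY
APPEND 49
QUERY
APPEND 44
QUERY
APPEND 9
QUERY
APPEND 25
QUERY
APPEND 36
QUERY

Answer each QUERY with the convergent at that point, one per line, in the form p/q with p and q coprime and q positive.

33/1
166/5
3851/116
84888/2557
4163363/125409
183272860/5520553
1653619103/49810386
41523750435/1250780203
1496508634763/45077897694

APPEND 33: p_0 = 33·1 + 0 = 33, q_0 = 33·0 + 1 = 1 → 33/1
APPEND 5: p_1 = 5·33 + 1 = 166, q_1 = 5·1 + 0 = 5 → 166/5
APPEND 23: p_2 = 23·166 + 33 = 3851, q_2 = 23·5 + 1 = 116 → 3851/116
APPEND 22: p_3 = 22·3851 + 166 = 84888, q_3 = 22·116 + 5 = 2557 → 84888/2557
APPEND 49: p_4 = 49·84888 + 3851 = 4163363, q_4 = 49·2557 + 116 = 125409 → 4163363/125409
APPEND 44: p_5 = 44·4163363 + 84888 = 183272860, q_5 = 44·125409 + 2557 = 5520553 → 183272860/5520553
APPEND 9: p_6 = 9·183272860 + 4163363 = 1653619103, q_6 = 9·5520553 + 125409 = 49810386 → 1653619103/49810386
APPEND 25: p_7 = 25·1653619103 + 183272860 = 41523750435, q_7 = 25·49810386 + 5520553 = 1250780203 → 41523750435/1250780203
APPEND 36: p_8 = 36·41523750435 + 1653619103 = 1496508634763, q_8 = 36·1250780203 + 49810386 = 45077897694 → 1496508634763/45077897694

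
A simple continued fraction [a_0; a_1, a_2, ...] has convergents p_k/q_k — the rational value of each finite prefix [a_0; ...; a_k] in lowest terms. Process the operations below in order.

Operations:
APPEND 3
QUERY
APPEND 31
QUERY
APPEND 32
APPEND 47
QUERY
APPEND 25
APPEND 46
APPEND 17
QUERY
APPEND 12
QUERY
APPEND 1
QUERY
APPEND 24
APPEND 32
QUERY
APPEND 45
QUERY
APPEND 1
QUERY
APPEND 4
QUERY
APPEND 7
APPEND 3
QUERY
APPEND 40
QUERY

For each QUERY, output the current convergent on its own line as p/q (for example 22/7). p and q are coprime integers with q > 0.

3/1
94/31
141611/46702
2776800325/915763103
33484736667/11042956916
36261536992/11958720019
28956633520192/9549630315923
1303952270033115/430031416453907
1332908903553307/439581046769830
6635587884246343/2188355603533227
149981660164079467/49462566418040484
6047048430656456388/1994260726993121779

APPEND 3: p_0 = 3·1 + 0 = 3, q_0 = 3·0 + 1 = 1 → 3/1
APPEND 31: p_1 = 31·3 + 1 = 94, q_1 = 31·1 + 0 = 31 → 94/31
APPEND 32: p_2 = 32·94 + 3 = 3011, q_2 = 32·31 + 1 = 993 → 3011/993
APPEND 47: p_3 = 47·3011 + 94 = 141611, q_3 = 47·993 + 31 = 46702 → 141611/46702
APPEND 25: p_4 = 25·141611 + 3011 = 3543286, q_4 = 25·46702 + 993 = 1168543 → 3543286/1168543
APPEND 46: p_5 = 46·3543286 + 141611 = 163132767, q_5 = 46·1168543 + 46702 = 53799680 → 163132767/53799680
APPEND 17: p_6 = 17·163132767 + 3543286 = 2776800325, q_6 = 17·53799680 + 1168543 = 915763103 → 2776800325/915763103
APPEND 12: p_7 = 12·2776800325 + 163132767 = 33484736667, q_7 = 12·915763103 + 53799680 = 11042956916 → 33484736667/11042956916
APPEND 1: p_8 = 1·33484736667 + 2776800325 = 36261536992, q_8 = 1·11042956916 + 915763103 = 11958720019 → 36261536992/11958720019
APPEND 24: p_9 = 24·36261536992 + 33484736667 = 903761624475, q_9 = 24·11958720019 + 11042956916 = 298052237372 → 903761624475/298052237372
APPEND 32: p_10 = 32·903761624475 + 36261536992 = 28956633520192, q_10 = 32·298052237372 + 11958720019 = 9549630315923 → 28956633520192/9549630315923
APPEND 45: p_11 = 45·28956633520192 + 903761624475 = 1303952270033115, q_11 = 45·9549630315923 + 298052237372 = 430031416453907 → 1303952270033115/430031416453907
APPEND 1: p_12 = 1·1303952270033115 + 28956633520192 = 1332908903553307, q_12 = 1·430031416453907 + 9549630315923 = 439581046769830 → 1332908903553307/439581046769830
APPEND 4: p_13 = 4·1332908903553307 + 1303952270033115 = 6635587884246343, q_13 = 4·439581046769830 + 430031416453907 = 2188355603533227 → 6635587884246343/2188355603533227
APPEND 7: p_14 = 7·6635587884246343 + 1332908903553307 = 47782024093277708, q_14 = 7·2188355603533227 + 439581046769830 = 15758070271502419 → 47782024093277708/15758070271502419
APPEND 3: p_15 = 3·47782024093277708 + 6635587884246343 = 149981660164079467, q_15 = 3·15758070271502419 + 2188355603533227 = 49462566418040484 → 149981660164079467/49462566418040484
APPEND 40: p_16 = 40·149981660164079467 + 47782024093277708 = 6047048430656456388, q_16 = 40·49462566418040484 + 15758070271502419 = 1994260726993121779 → 6047048430656456388/1994260726993121779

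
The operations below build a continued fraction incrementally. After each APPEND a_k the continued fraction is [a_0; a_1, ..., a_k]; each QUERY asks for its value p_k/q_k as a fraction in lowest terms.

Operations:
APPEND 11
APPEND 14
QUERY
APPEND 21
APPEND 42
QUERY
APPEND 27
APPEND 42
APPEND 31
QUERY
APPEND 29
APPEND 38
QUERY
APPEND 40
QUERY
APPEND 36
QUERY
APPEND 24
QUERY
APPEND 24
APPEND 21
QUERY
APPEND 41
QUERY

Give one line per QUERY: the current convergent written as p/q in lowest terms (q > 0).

APPEND 11: p_0 = 11·1 + 0 = 11, q_0 = 11·0 + 1 = 1 → 11/1
APPEND 14: p_1 = 14·11 + 1 = 155, q_1 = 14·1 + 0 = 14 → 155/14
APPEND 21: p_2 = 21·155 + 11 = 3266, q_2 = 21·14 + 1 = 295 → 3266/295
APPEND 42: p_3 = 42·3266 + 155 = 137327, q_3 = 42·295 + 14 = 12404 → 137327/12404
APPEND 27: p_4 = 27·137327 + 3266 = 3711095, q_4 = 27·12404 + 295 = 335203 → 3711095/335203
APPEND 42: p_5 = 42·3711095 + 137327 = 156003317, q_5 = 42·335203 + 12404 = 14090930 → 156003317/14090930
APPEND 31: p_6 = 31·156003317 + 3711095 = 4839813922, q_6 = 31·14090930 + 335203 = 437154033 → 4839813922/437154033
APPEND 29: p_7 = 29·4839813922 + 156003317 = 140510607055, q_7 = 29·437154033 + 14090930 = 12691557887 → 140510607055/12691557887
APPEND 38: p_8 = 38·140510607055 + 4839813922 = 5344242882012, q_8 = 38·12691557887 + 437154033 = 482716353739 → 5344242882012/482716353739
APPEND 40: p_9 = 40·5344242882012 + 140510607055 = 213910225887535, q_9 = 40·482716353739 + 12691557887 = 19321345707447 → 213910225887535/19321345707447
APPEND 36: p_10 = 36·213910225887535 + 5344242882012 = 7706112374833272, q_10 = 36·19321345707447 + 482716353739 = 696051161821831 → 7706112374833272/696051161821831
APPEND 24: p_11 = 24·7706112374833272 + 213910225887535 = 185160607221886063, q_11 = 24·696051161821831 + 19321345707447 = 16724549229431391 → 185160607221886063/16724549229431391
APPEND 24: p_12 = 24·185160607221886063 + 7706112374833272 = 4451560685700098784, q_12 = 24·16724549229431391 + 696051161821831 = 402085232668175215 → 4451560685700098784/402085232668175215
APPEND 21: p_13 = 21·4451560685700098784 + 185160607221886063 = 93667935006923960527, q_13 = 21·402085232668175215 + 16724549229431391 = 8460514435261110906 → 93667935006923960527/8460514435261110906
APPEND 41: p_14 = 41·93667935006923960527 + 4451560685700098784 = 3844836895969582480391, q_14 = 41·8460514435261110906 + 402085232668175215 = 347283177078373722361 → 3844836895969582480391/347283177078373722361

155/14
137327/12404
4839813922/437154033
5344242882012/482716353739
213910225887535/19321345707447
7706112374833272/696051161821831
185160607221886063/16724549229431391
93667935006923960527/8460514435261110906
3844836895969582480391/347283177078373722361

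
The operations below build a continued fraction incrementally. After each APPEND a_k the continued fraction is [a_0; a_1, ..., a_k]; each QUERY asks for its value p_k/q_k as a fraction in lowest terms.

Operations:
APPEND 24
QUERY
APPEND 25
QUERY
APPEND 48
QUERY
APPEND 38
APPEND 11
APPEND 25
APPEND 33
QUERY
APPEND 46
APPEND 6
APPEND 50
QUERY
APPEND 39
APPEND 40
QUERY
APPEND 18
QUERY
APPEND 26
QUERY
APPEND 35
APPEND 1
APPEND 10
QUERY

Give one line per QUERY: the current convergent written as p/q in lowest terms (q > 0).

24/1
601/25
28872/1201
10034111975/417392923
139525432865412/5803894594921
217910451550922012/9064507208181641
3927832401069547631/163387597330109206
102341552879359160418/4257142037791020997
40468119543758633389051/1683368368498084495081

APPEND 24: p_0 = 24·1 + 0 = 24, q_0 = 24·0 + 1 = 1 → 24/1
APPEND 25: p_1 = 25·24 + 1 = 601, q_1 = 25·1 + 0 = 25 → 601/25
APPEND 48: p_2 = 48·601 + 24 = 28872, q_2 = 48·25 + 1 = 1201 → 28872/1201
APPEND 38: p_3 = 38·28872 + 601 = 1097737, q_3 = 38·1201 + 25 = 45663 → 1097737/45663
APPEND 11: p_4 = 11·1097737 + 28872 = 12103979, q_4 = 11·45663 + 1201 = 503494 → 12103979/503494
APPEND 25: p_5 = 25·12103979 + 1097737 = 303697212, q_5 = 25·503494 + 45663 = 12633013 → 303697212/12633013
APPEND 33: p_6 = 33·303697212 + 12103979 = 10034111975, q_6 = 33·12633013 + 503494 = 417392923 → 10034111975/417392923
APPEND 46: p_7 = 46·10034111975 + 303697212 = 461872848062, q_7 = 46·417392923 + 12633013 = 19212707471 → 461872848062/19212707471
APPEND 6: p_8 = 6·461872848062 + 10034111975 = 2781271200347, q_8 = 6·19212707471 + 417392923 = 115693637749 → 2781271200347/115693637749
APPEND 50: p_9 = 50·2781271200347 + 461872848062 = 139525432865412, q_9 = 50·115693637749 + 19212707471 = 5803894594921 → 139525432865412/5803894594921
APPEND 39: p_10 = 39·139525432865412 + 2781271200347 = 5444273152951415, q_10 = 39·5803894594921 + 115693637749 = 226467582839668 → 5444273152951415/226467582839668
APPEND 40: p_11 = 40·5444273152951415 + 139525432865412 = 217910451550922012, q_11 = 40·226467582839668 + 5803894594921 = 9064507208181641 → 217910451550922012/9064507208181641
APPEND 18: p_12 = 18·217910451550922012 + 5444273152951415 = 3927832401069547631, q_12 = 18·9064507208181641 + 226467582839668 = 163387597330109206 → 3927832401069547631/163387597330109206
APPEND 26: p_13 = 26·3927832401069547631 + 217910451550922012 = 102341552879359160418, q_13 = 26·163387597330109206 + 9064507208181641 = 4257142037791020997 → 102341552879359160418/4257142037791020997
APPEND 35: p_14 = 35·102341552879359160418 + 3927832401069547631 = 3585882183178640162261, q_14 = 35·4257142037791020997 + 163387597330109206 = 149163358920015844101 → 3585882183178640162261/149163358920015844101
APPEND 1: p_15 = 1·3585882183178640162261 + 102341552879359160418 = 3688223736057999322679, q_15 = 1·149163358920015844101 + 4257142037791020997 = 153420500957806865098 → 3688223736057999322679/153420500957806865098
APPEND 10: p_16 = 10·3688223736057999322679 + 3585882183178640162261 = 40468119543758633389051, q_16 = 10·153420500957806865098 + 149163358920015844101 = 1683368368498084495081 → 40468119543758633389051/1683368368498084495081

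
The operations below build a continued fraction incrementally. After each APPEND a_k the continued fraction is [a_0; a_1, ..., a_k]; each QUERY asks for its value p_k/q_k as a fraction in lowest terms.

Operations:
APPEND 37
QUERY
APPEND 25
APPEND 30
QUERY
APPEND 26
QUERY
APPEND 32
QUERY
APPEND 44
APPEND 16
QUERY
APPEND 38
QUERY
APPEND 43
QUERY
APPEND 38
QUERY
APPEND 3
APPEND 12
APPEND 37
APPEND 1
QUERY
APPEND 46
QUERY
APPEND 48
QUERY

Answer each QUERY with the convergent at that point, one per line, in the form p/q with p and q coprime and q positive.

APPEND 37: p_0 = 37·1 + 0 = 37, q_0 = 37·0 + 1 = 1 → 37/1
APPEND 25: p_1 = 25·37 + 1 = 926, q_1 = 25·1 + 0 = 25 → 926/25
APPEND 30: p_2 = 30·926 + 37 = 27817, q_2 = 30·25 + 1 = 751 → 27817/751
APPEND 26: p_3 = 26·27817 + 926 = 724168, q_3 = 26·751 + 25 = 19551 → 724168/19551
APPEND 32: p_4 = 32·724168 + 27817 = 23201193, q_4 = 32·19551 + 751 = 626383 → 23201193/626383
APPEND 44: p_5 = 44·23201193 + 724168 = 1021576660, q_5 = 44·626383 + 19551 = 27580403 → 1021576660/27580403
APPEND 16: p_6 = 16·1021576660 + 23201193 = 16368427753, q_6 = 16·27580403 + 626383 = 441912831 → 16368427753/441912831
APPEND 38: p_7 = 38·16368427753 + 1021576660 = 623021831274, q_7 = 38·441912831 + 27580403 = 16820267981 → 623021831274/16820267981
APPEND 43: p_8 = 43·623021831274 + 16368427753 = 26806307172535, q_8 = 43·16820267981 + 441912831 = 723713436014 → 26806307172535/723713436014
APPEND 38: p_9 = 38·26806307172535 + 623021831274 = 1019262694387604, q_9 = 38·723713436014 + 16820267981 = 27517930836513 → 1019262694387604/27517930836513
APPEND 3: p_10 = 3·1019262694387604 + 26806307172535 = 3084594390335347, q_10 = 3·27517930836513 + 723713436014 = 83277505945553 → 3084594390335347/83277505945553
APPEND 12: p_11 = 12·3084594390335347 + 1019262694387604 = 38034395378411768, q_11 = 12·83277505945553 + 27517930836513 = 1026848002183149 → 38034395378411768/1026848002183149
APPEND 37: p_12 = 37·38034395378411768 + 3084594390335347 = 1410357223391570763, q_12 = 37·1026848002183149 + 83277505945553 = 38076653586722066 → 1410357223391570763/38076653586722066
APPEND 1: p_13 = 1·1410357223391570763 + 38034395378411768 = 1448391618769982531, q_13 = 1·38076653586722066 + 1026848002183149 = 39103501588905215 → 1448391618769982531/39103501588905215
APPEND 46: p_14 = 46·1448391618769982531 + 1410357223391570763 = 68036371686810767189, q_14 = 46·39103501588905215 + 38076653586722066 = 1836837726676361956 → 68036371686810767189/1836837726676361956
APPEND 48: p_15 = 48·68036371686810767189 + 1448391618769982531 = 3267194232585686807603, q_15 = 48·1836837726676361956 + 39103501588905215 = 88207314382054279103 → 3267194232585686807603/88207314382054279103

37/1
27817/751
724168/19551
23201193/626383
16368427753/441912831
623021831274/16820267981
26806307172535/723713436014
1019262694387604/27517930836513
1448391618769982531/39103501588905215
68036371686810767189/1836837726676361956
3267194232585686807603/88207314382054279103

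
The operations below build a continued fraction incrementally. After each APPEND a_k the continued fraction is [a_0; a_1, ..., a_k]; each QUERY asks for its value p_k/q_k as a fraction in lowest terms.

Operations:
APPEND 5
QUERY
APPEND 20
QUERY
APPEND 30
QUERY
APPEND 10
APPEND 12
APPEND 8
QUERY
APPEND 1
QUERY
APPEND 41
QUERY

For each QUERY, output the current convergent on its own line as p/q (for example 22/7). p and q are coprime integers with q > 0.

5/1
101/20
3035/601
2978027/589718
3346474/662679
140183461/27759557

APPEND 5: p_0 = 5·1 + 0 = 5, q_0 = 5·0 + 1 = 1 → 5/1
APPEND 20: p_1 = 20·5 + 1 = 101, q_1 = 20·1 + 0 = 20 → 101/20
APPEND 30: p_2 = 30·101 + 5 = 3035, q_2 = 30·20 + 1 = 601 → 3035/601
APPEND 10: p_3 = 10·3035 + 101 = 30451, q_3 = 10·601 + 20 = 6030 → 30451/6030
APPEND 12: p_4 = 12·30451 + 3035 = 368447, q_4 = 12·6030 + 601 = 72961 → 368447/72961
APPEND 8: p_5 = 8·368447 + 30451 = 2978027, q_5 = 8·72961 + 6030 = 589718 → 2978027/589718
APPEND 1: p_6 = 1·2978027 + 368447 = 3346474, q_6 = 1·589718 + 72961 = 662679 → 3346474/662679
APPEND 41: p_7 = 41·3346474 + 2978027 = 140183461, q_7 = 41·662679 + 589718 = 27759557 → 140183461/27759557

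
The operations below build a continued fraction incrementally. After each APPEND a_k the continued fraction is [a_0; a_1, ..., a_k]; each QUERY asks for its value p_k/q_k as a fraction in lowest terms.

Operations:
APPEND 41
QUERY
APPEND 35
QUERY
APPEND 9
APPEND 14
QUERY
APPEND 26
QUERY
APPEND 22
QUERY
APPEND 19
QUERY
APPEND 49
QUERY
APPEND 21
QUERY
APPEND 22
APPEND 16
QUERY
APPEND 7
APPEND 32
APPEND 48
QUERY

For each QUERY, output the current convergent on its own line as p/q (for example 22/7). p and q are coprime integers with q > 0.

APPEND 41: p_0 = 41·1 + 0 = 41, q_0 = 41·0 + 1 = 1 → 41/1
APPEND 35: p_1 = 35·41 + 1 = 1436, q_1 = 35·1 + 0 = 35 → 1436/35
APPEND 9: p_2 = 9·1436 + 41 = 12965, q_2 = 9·35 + 1 = 316 → 12965/316
APPEND 14: p_3 = 14·12965 + 1436 = 182946, q_3 = 14·316 + 35 = 4459 → 182946/4459
APPEND 26: p_4 = 26·182946 + 12965 = 4769561, q_4 = 26·4459 + 316 = 116250 → 4769561/116250
APPEND 22: p_5 = 22·4769561 + 182946 = 105113288, q_5 = 22·116250 + 4459 = 2561959 → 105113288/2561959
APPEND 19: p_6 = 19·105113288 + 4769561 = 2001922033, q_6 = 19·2561959 + 116250 = 48793471 → 2001922033/48793471
APPEND 49: p_7 = 49·2001922033 + 105113288 = 98199292905, q_7 = 49·48793471 + 2561959 = 2393442038 → 98199292905/2393442038
APPEND 21: p_8 = 21·98199292905 + 2001922033 = 2064187073038, q_8 = 21·2393442038 + 48793471 = 50311076269 → 2064187073038/50311076269
APPEND 22: p_9 = 22·2064187073038 + 98199292905 = 45510314899741, q_9 = 22·50311076269 + 2393442038 = 1109237119956 → 45510314899741/1109237119956
APPEND 16: p_10 = 16·45510314899741 + 2064187073038 = 730229225468894, q_10 = 16·1109237119956 + 50311076269 = 17798104995565 → 730229225468894/17798104995565
APPEND 7: p_11 = 7·730229225468894 + 45510314899741 = 5157114893181999, q_11 = 7·17798104995565 + 1109237119956 = 125695972088911 → 5157114893181999/125695972088911
APPEND 32: p_12 = 32·5157114893181999 + 730229225468894 = 165757905807292862, q_12 = 32·125695972088911 + 17798104995565 = 4040069211840717 → 165757905807292862/4040069211840717
APPEND 48: p_13 = 48·165757905807292862 + 5157114893181999 = 7961536593643239375, q_13 = 48·4040069211840717 + 125695972088911 = 194049018140443327 → 7961536593643239375/194049018140443327

41/1
1436/35
182946/4459
4769561/116250
105113288/2561959
2001922033/48793471
98199292905/2393442038
2064187073038/50311076269
730229225468894/17798104995565
7961536593643239375/194049018140443327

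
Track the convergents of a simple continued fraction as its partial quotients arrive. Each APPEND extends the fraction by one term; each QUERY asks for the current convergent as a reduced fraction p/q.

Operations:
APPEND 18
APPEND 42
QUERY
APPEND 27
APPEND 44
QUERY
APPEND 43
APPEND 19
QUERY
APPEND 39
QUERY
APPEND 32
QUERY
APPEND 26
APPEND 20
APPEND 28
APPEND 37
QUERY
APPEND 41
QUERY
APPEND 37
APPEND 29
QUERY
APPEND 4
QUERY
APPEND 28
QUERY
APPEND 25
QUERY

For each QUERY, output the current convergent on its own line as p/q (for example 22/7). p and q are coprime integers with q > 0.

APPEND 18: p_0 = 18·1 + 0 = 18, q_0 = 18·0 + 1 = 1 → 18/1
APPEND 42: p_1 = 42·18 + 1 = 757, q_1 = 42·1 + 0 = 42 → 757/42
APPEND 27: p_2 = 27·757 + 18 = 20457, q_2 = 27·42 + 1 = 1135 → 20457/1135
APPEND 44: p_3 = 44·20457 + 757 = 900865, q_3 = 44·1135 + 42 = 49982 → 900865/49982
APPEND 43: p_4 = 43·900865 + 20457 = 38757652, q_4 = 43·49982 + 1135 = 2150361 → 38757652/2150361
APPEND 19: p_5 = 19·38757652 + 900865 = 737296253, q_5 = 19·2150361 + 49982 = 40906841 → 737296253/40906841
APPEND 39: p_6 = 39·737296253 + 38757652 = 28793311519, q_6 = 39·40906841 + 2150361 = 1597517160 → 28793311519/1597517160
APPEND 32: p_7 = 32·28793311519 + 737296253 = 922123264861, q_7 = 32·1597517160 + 40906841 = 51161455961 → 922123264861/51161455961
APPEND 26: p_8 = 26·922123264861 + 28793311519 = 24003998197905, q_8 = 26·51161455961 + 1597517160 = 1331795372146 → 24003998197905/1331795372146
APPEND 20: p_9 = 20·24003998197905 + 922123264861 = 481002087222961, q_9 = 20·1331795372146 + 51161455961 = 26687068898881 → 481002087222961/26687068898881
APPEND 28: p_10 = 28·481002087222961 + 24003998197905 = 13492062440440813, q_10 = 28·26687068898881 + 1331795372146 = 748569724540814 → 13492062440440813/748569724540814
APPEND 37: p_11 = 37·13492062440440813 + 481002087222961 = 499687312383533042, q_11 = 37·748569724540814 + 26687068898881 = 27723766876908999 → 499687312383533042/27723766876908999
APPEND 41: p_12 = 41·499687312383533042 + 13492062440440813 = 20500671870165295535, q_12 = 41·27723766876908999 + 748569724540814 = 1137423011677809773 → 20500671870165295535/1137423011677809773
APPEND 37: p_13 = 37·20500671870165295535 + 499687312383533042 = 759024546508499467837, q_13 = 37·1137423011677809773 + 27723766876908999 = 42112375198955870600 → 759024546508499467837/42112375198955870600
APPEND 29: p_14 = 29·759024546508499467837 + 20500671870165295535 = 22032212520616649862808, q_14 = 29·42112375198955870600 + 1137423011677809773 = 1222396303781398057173 → 22032212520616649862808/1222396303781398057173
APPEND 4: p_15 = 4·22032212520616649862808 + 759024546508499467837 = 88887874628975098919069, q_15 = 4·1222396303781398057173 + 42112375198955870600 = 4931697590324548099292 → 88887874628975098919069/4931697590324548099292
APPEND 28: p_16 = 28·88887874628975098919069 + 22032212520616649862808 = 2510892702131919419596740, q_16 = 28·4931697590324548099292 + 1222396303781398057173 = 139309928832868744837349 → 2510892702131919419596740/139309928832868744837349
APPEND 25: p_17 = 25·2510892702131919419596740 + 88887874628975098919069 = 62861205427926960588837569, q_17 = 25·139309928832868744837349 + 4931697590324548099292 = 3487679918412043169033017 → 62861205427926960588837569/3487679918412043169033017

757/42
900865/49982
737296253/40906841
28793311519/1597517160
922123264861/51161455961
499687312383533042/27723766876908999
20500671870165295535/1137423011677809773
22032212520616649862808/1222396303781398057173
88887874628975098919069/4931697590324548099292
2510892702131919419596740/139309928832868744837349
62861205427926960588837569/3487679918412043169033017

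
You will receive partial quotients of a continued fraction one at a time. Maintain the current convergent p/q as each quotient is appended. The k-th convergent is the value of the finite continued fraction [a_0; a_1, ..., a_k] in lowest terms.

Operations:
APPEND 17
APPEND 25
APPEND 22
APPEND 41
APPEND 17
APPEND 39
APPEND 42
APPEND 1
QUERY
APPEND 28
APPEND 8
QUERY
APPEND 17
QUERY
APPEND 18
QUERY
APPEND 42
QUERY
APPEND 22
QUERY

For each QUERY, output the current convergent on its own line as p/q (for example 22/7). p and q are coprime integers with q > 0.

APPEND 17: p_0 = 17·1 + 0 = 17, q_0 = 17·0 + 1 = 1 → 17/1
APPEND 25: p_1 = 25·17 + 1 = 426, q_1 = 25·1 + 0 = 25 → 426/25
APPEND 22: p_2 = 22·426 + 17 = 9389, q_2 = 22·25 + 1 = 551 → 9389/551
APPEND 41: p_3 = 41·9389 + 426 = 385375, q_3 = 41·551 + 25 = 22616 → 385375/22616
APPEND 17: p_4 = 17·385375 + 9389 = 6560764, q_4 = 17·22616 + 551 = 385023 → 6560764/385023
APPEND 39: p_5 = 39·6560764 + 385375 = 256255171, q_5 = 39·385023 + 22616 = 15038513 → 256255171/15038513
APPEND 42: p_6 = 42·256255171 + 6560764 = 10769277946, q_6 = 42·15038513 + 385023 = 632002569 → 10769277946/632002569
APPEND 1: p_7 = 1·10769277946 + 256255171 = 11025533117, q_7 = 1·632002569 + 15038513 = 647041082 → 11025533117/647041082
APPEND 28: p_8 = 28·11025533117 + 10769277946 = 319484205222, q_8 = 28·647041082 + 632002569 = 18749152865 → 319484205222/18749152865
APPEND 8: p_9 = 8·319484205222 + 11025533117 = 2566899174893, q_9 = 8·18749152865 + 647041082 = 150640264002 → 2566899174893/150640264002
APPEND 17: p_10 = 17·2566899174893 + 319484205222 = 43956770178403, q_10 = 17·150640264002 + 18749152865 = 2579633640899 → 43956770178403/2579633640899
APPEND 18: p_11 = 18·43956770178403 + 2566899174893 = 793788762386147, q_11 = 18·2579633640899 + 150640264002 = 46584045800184 → 793788762386147/46584045800184
APPEND 42: p_12 = 42·793788762386147 + 43956770178403 = 33383084790396577, q_12 = 42·46584045800184 + 2579633640899 = 1959109557248627 → 33383084790396577/1959109557248627
APPEND 22: p_13 = 22·33383084790396577 + 793788762386147 = 735221654151110841, q_13 = 22·1959109557248627 + 46584045800184 = 43146994305269978 → 735221654151110841/43146994305269978

11025533117/647041082
2566899174893/150640264002
43956770178403/2579633640899
793788762386147/46584045800184
33383084790396577/1959109557248627
735221654151110841/43146994305269978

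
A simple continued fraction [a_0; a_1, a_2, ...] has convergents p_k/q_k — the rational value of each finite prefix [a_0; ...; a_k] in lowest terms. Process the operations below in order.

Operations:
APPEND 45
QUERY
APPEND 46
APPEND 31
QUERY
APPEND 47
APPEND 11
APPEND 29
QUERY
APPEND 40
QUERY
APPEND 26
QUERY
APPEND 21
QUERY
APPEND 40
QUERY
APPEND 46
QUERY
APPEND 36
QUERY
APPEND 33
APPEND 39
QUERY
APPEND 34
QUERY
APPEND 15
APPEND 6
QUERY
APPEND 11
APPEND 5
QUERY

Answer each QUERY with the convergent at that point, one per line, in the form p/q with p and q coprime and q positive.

45/1
64246/1427
968785694/21518183
38784729969/861467012
1009371764888/22419660495
21235591792617/471674337407
850433043469568/18889393156775
39141155591392745/869383759549057
1409932034333608388/31316704736922827
1817518965289751920799/40369821667779014399
61842211718140165776715/1373608257344564491914
5638546380142493597205859/125240570348362042850568
320405850761666602636385724/7116694407917455631597353

APPEND 45: p_0 = 45·1 + 0 = 45, q_0 = 45·0 + 1 = 1 → 45/1
APPEND 46: p_1 = 46·45 + 1 = 2071, q_1 = 46·1 + 0 = 46 → 2071/46
APPEND 31: p_2 = 31·2071 + 45 = 64246, q_2 = 31·46 + 1 = 1427 → 64246/1427
APPEND 47: p_3 = 47·64246 + 2071 = 3021633, q_3 = 47·1427 + 46 = 67115 → 3021633/67115
APPEND 11: p_4 = 11·3021633 + 64246 = 33302209, q_4 = 11·67115 + 1427 = 739692 → 33302209/739692
APPEND 29: p_5 = 29·33302209 + 3021633 = 968785694, q_5 = 29·739692 + 67115 = 21518183 → 968785694/21518183
APPEND 40: p_6 = 40·968785694 + 33302209 = 38784729969, q_6 = 40·21518183 + 739692 = 861467012 → 38784729969/861467012
APPEND 26: p_7 = 26·38784729969 + 968785694 = 1009371764888, q_7 = 26·861467012 + 21518183 = 22419660495 → 1009371764888/22419660495
APPEND 21: p_8 = 21·1009371764888 + 38784729969 = 21235591792617, q_8 = 21·22419660495 + 861467012 = 471674337407 → 21235591792617/471674337407
APPEND 40: p_9 = 40·21235591792617 + 1009371764888 = 850433043469568, q_9 = 40·471674337407 + 22419660495 = 18889393156775 → 850433043469568/18889393156775
APPEND 46: p_10 = 46·850433043469568 + 21235591792617 = 39141155591392745, q_10 = 46·18889393156775 + 471674337407 = 869383759549057 → 39141155591392745/869383759549057
APPEND 36: p_11 = 36·39141155591392745 + 850433043469568 = 1409932034333608388, q_11 = 36·869383759549057 + 18889393156775 = 31316704736922827 → 1409932034333608388/31316704736922827
APPEND 33: p_12 = 33·1409932034333608388 + 39141155591392745 = 46566898288600469549, q_12 = 33·31316704736922827 + 869383759549057 = 1034320640078002348 → 46566898288600469549/1034320640078002348
APPEND 39: p_13 = 39·46566898288600469549 + 1409932034333608388 = 1817518965289751920799, q_13 = 39·1034320640078002348 + 31316704736922827 = 40369821667779014399 → 1817518965289751920799/40369821667779014399
APPEND 34: p_14 = 34·1817518965289751920799 + 46566898288600469549 = 61842211718140165776715, q_14 = 34·40369821667779014399 + 1034320640078002348 = 1373608257344564491914 → 61842211718140165776715/1373608257344564491914
APPEND 15: p_15 = 15·61842211718140165776715 + 1817518965289751920799 = 929450694737392238571524, q_15 = 15·1373608257344564491914 + 40369821667779014399 = 20644493681836246393109 → 929450694737392238571524/20644493681836246393109
APPEND 6: p_16 = 6·929450694737392238571524 + 61842211718140165776715 = 5638546380142493597205859, q_16 = 6·20644493681836246393109 + 1373608257344564491914 = 125240570348362042850568 → 5638546380142493597205859/125240570348362042850568
APPEND 11: p_17 = 11·5638546380142493597205859 + 929450694737392238571524 = 62953460876304821807835973, q_17 = 11·125240570348362042850568 + 20644493681836246393109 = 1398290767513818717749357 → 62953460876304821807835973/1398290767513818717749357
APPEND 5: p_18 = 5·62953460876304821807835973 + 5638546380142493597205859 = 320405850761666602636385724, q_18 = 5·1398290767513818717749357 + 125240570348362042850568 = 7116694407917455631597353 → 320405850761666602636385724/7116694407917455631597353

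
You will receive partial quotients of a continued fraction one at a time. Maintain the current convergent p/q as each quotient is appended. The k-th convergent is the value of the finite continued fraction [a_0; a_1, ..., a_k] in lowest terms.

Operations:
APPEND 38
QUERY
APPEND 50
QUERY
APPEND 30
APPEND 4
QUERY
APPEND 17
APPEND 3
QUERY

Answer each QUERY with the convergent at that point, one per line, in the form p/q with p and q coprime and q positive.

APPEND 38: p_0 = 38·1 + 0 = 38, q_0 = 38·0 + 1 = 1 → 38/1
APPEND 50: p_1 = 50·38 + 1 = 1901, q_1 = 50·1 + 0 = 50 → 1901/50
APPEND 30: p_2 = 30·1901 + 38 = 57068, q_2 = 30·50 + 1 = 1501 → 57068/1501
APPEND 4: p_3 = 4·57068 + 1901 = 230173, q_3 = 4·1501 + 50 = 6054 → 230173/6054
APPEND 17: p_4 = 17·230173 + 57068 = 3970009, q_4 = 17·6054 + 1501 = 104419 → 3970009/104419
APPEND 3: p_5 = 3·3970009 + 230173 = 12140200, q_5 = 3·104419 + 6054 = 319311 → 12140200/319311

38/1
1901/50
230173/6054
12140200/319311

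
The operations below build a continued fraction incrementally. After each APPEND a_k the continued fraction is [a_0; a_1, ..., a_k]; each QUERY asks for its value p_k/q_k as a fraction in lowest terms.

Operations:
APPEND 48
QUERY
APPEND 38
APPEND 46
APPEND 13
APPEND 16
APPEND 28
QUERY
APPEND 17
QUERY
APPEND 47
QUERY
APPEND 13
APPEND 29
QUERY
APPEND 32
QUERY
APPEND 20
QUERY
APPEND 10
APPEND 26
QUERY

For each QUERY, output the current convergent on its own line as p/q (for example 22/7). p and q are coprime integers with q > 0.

48/1
493467695/10274947
8406535597/175040248
395600640754/8237166603
149780831737325/3118725143126
4798137830459799/99906462786119
96112537440933305/2001247980865506
25210123855675547379/524923291038336160

APPEND 48: p_0 = 48·1 + 0 = 48, q_0 = 48·0 + 1 = 1 → 48/1
APPEND 38: p_1 = 38·48 + 1 = 1825, q_1 = 38·1 + 0 = 38 → 1825/38
APPEND 46: p_2 = 46·1825 + 48 = 83998, q_2 = 46·38 + 1 = 1749 → 83998/1749
APPEND 13: p_3 = 13·83998 + 1825 = 1093799, q_3 = 13·1749 + 38 = 22775 → 1093799/22775
APPEND 16: p_4 = 16·1093799 + 83998 = 17584782, q_4 = 16·22775 + 1749 = 366149 → 17584782/366149
APPEND 28: p_5 = 28·17584782 + 1093799 = 493467695, q_5 = 28·366149 + 22775 = 10274947 → 493467695/10274947
APPEND 17: p_6 = 17·493467695 + 17584782 = 8406535597, q_6 = 17·10274947 + 366149 = 175040248 → 8406535597/175040248
APPEND 47: p_7 = 47·8406535597 + 493467695 = 395600640754, q_7 = 47·175040248 + 10274947 = 8237166603 → 395600640754/8237166603
APPEND 13: p_8 = 13·395600640754 + 8406535597 = 5151214865399, q_8 = 13·8237166603 + 175040248 = 107258206087 → 5151214865399/107258206087
APPEND 29: p_9 = 29·5151214865399 + 395600640754 = 149780831737325, q_9 = 29·107258206087 + 8237166603 = 3118725143126 → 149780831737325/3118725143126
APPEND 32: p_10 = 32·149780831737325 + 5151214865399 = 4798137830459799, q_10 = 32·3118725143126 + 107258206087 = 99906462786119 → 4798137830459799/99906462786119
APPEND 20: p_11 = 20·4798137830459799 + 149780831737325 = 96112537440933305, q_11 = 20·99906462786119 + 3118725143126 = 2001247980865506 → 96112537440933305/2001247980865506
APPEND 10: p_12 = 10·96112537440933305 + 4798137830459799 = 965923512239792849, q_12 = 10·2001247980865506 + 99906462786119 = 20112386271441179 → 965923512239792849/20112386271441179
APPEND 26: p_13 = 26·965923512239792849 + 96112537440933305 = 25210123855675547379, q_13 = 26·20112386271441179 + 2001247980865506 = 524923291038336160 → 25210123855675547379/524923291038336160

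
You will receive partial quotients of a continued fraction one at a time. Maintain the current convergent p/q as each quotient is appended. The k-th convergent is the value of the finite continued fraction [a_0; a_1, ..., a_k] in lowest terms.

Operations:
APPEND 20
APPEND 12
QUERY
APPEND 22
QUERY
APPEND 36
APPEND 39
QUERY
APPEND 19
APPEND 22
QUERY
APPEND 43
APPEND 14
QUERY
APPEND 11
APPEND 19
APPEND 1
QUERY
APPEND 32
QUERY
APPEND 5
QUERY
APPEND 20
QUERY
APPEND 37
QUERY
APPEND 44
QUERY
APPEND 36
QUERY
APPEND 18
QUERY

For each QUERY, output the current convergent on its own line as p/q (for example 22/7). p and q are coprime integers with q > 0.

APPEND 20: p_0 = 20·1 + 0 = 20, q_0 = 20·0 + 1 = 1 → 20/1
APPEND 12: p_1 = 12·20 + 1 = 241, q_1 = 12·1 + 0 = 12 → 241/12
APPEND 22: p_2 = 22·241 + 20 = 5322, q_2 = 22·12 + 1 = 265 → 5322/265
APPEND 36: p_3 = 36·5322 + 241 = 191833, q_3 = 36·265 + 12 = 9552 → 191833/9552
APPEND 39: p_4 = 39·191833 + 5322 = 7486809, q_4 = 39·9552 + 265 = 372793 → 7486809/372793
APPEND 19: p_5 = 19·7486809 + 191833 = 142441204, q_5 = 19·372793 + 9552 = 7092619 → 142441204/7092619
APPEND 22: p_6 = 22·142441204 + 7486809 = 3141193297, q_6 = 22·7092619 + 372793 = 156410411 → 3141193297/156410411
APPEND 43: p_7 = 43·3141193297 + 142441204 = 135213752975, q_7 = 43·156410411 + 7092619 = 6732740292 → 135213752975/6732740292
APPEND 14: p_8 = 14·135213752975 + 3141193297 = 1896133734947, q_8 = 14·6732740292 + 156410411 = 94414774499 → 1896133734947/94414774499
APPEND 11: p_9 = 11·1896133734947 + 135213752975 = 20992684837392, q_9 = 11·94414774499 + 6732740292 = 1045295259781 → 20992684837392/1045295259781
APPEND 19: p_10 = 19·20992684837392 + 1896133734947 = 400757145645395, q_10 = 19·1045295259781 + 94414774499 = 19955024710338 → 400757145645395/19955024710338
APPEND 1: p_11 = 1·400757145645395 + 20992684837392 = 421749830482787, q_11 = 1·19955024710338 + 1045295259781 = 21000319970119 → 421749830482787/21000319970119
APPEND 32: p_12 = 32·421749830482787 + 400757145645395 = 13896751721094579, q_12 = 32·21000319970119 + 19955024710338 = 691965263754146 → 13896751721094579/691965263754146
APPEND 5: p_13 = 5·13896751721094579 + 421749830482787 = 69905508435955682, q_13 = 5·691965263754146 + 21000319970119 = 3480826638740849 → 69905508435955682/3480826638740849
APPEND 20: p_14 = 20·69905508435955682 + 13896751721094579 = 1412006920440208219, q_14 = 20·3480826638740849 + 691965263754146 = 70308498038571126 → 1412006920440208219/70308498038571126
APPEND 37: p_15 = 37·1412006920440208219 + 69905508435955682 = 52314161564723659785, q_15 = 37·70308498038571126 + 3480826638740849 = 2604895254065872511 → 52314161564723659785/2604895254065872511
APPEND 44: p_16 = 44·52314161564723659785 + 1412006920440208219 = 2303235115768281238759, q_16 = 44·2604895254065872511 + 70308498038571126 = 114685699676936961610 → 2303235115768281238759/114685699676936961610
APPEND 36: p_17 = 36·2303235115768281238759 + 52314161564723659785 = 82968778329222848255109, q_17 = 36·114685699676936961610 + 2604895254065872511 = 4131290083623796490471 → 82968778329222848255109/4131290083623796490471
APPEND 18: p_18 = 18·82968778329222848255109 + 2303235115768281238759 = 1495741245041779549830721, q_18 = 18·4131290083623796490471 + 114685699676936961610 = 74477907204905273790088 → 1495741245041779549830721/74477907204905273790088

241/12
5322/265
7486809/372793
3141193297/156410411
1896133734947/94414774499
421749830482787/21000319970119
13896751721094579/691965263754146
69905508435955682/3480826638740849
1412006920440208219/70308498038571126
52314161564723659785/2604895254065872511
2303235115768281238759/114685699676936961610
82968778329222848255109/4131290083623796490471
1495741245041779549830721/74477907204905273790088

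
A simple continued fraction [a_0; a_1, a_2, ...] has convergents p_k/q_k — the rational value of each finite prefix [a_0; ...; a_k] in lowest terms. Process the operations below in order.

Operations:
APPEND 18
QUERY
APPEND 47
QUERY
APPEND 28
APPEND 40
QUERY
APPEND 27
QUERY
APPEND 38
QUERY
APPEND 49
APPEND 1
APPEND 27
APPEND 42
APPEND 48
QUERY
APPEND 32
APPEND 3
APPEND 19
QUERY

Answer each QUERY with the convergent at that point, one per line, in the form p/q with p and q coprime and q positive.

18/1
847/47
950207/52727
25679323/1424946
976764481/54200675
2760013140297275/153153168571229
5178358001886776127/287347159477551211

APPEND 18: p_0 = 18·1 + 0 = 18, q_0 = 18·0 + 1 = 1 → 18/1
APPEND 47: p_1 = 47·18 + 1 = 847, q_1 = 47·1 + 0 = 47 → 847/47
APPEND 28: p_2 = 28·847 + 18 = 23734, q_2 = 28·47 + 1 = 1317 → 23734/1317
APPEND 40: p_3 = 40·23734 + 847 = 950207, q_3 = 40·1317 + 47 = 52727 → 950207/52727
APPEND 27: p_4 = 27·950207 + 23734 = 25679323, q_4 = 27·52727 + 1317 = 1424946 → 25679323/1424946
APPEND 38: p_5 = 38·25679323 + 950207 = 976764481, q_5 = 38·1424946 + 52727 = 54200675 → 976764481/54200675
APPEND 49: p_6 = 49·976764481 + 25679323 = 47887138892, q_6 = 49·54200675 + 1424946 = 2657258021 → 47887138892/2657258021
APPEND 1: p_7 = 1·47887138892 + 976764481 = 48863903373, q_7 = 1·2657258021 + 54200675 = 2711458696 → 48863903373/2711458696
APPEND 27: p_8 = 27·48863903373 + 47887138892 = 1367212529963, q_8 = 27·2711458696 + 2657258021 = 75866642813 → 1367212529963/75866642813
APPEND 42: p_9 = 42·1367212529963 + 48863903373 = 57471790161819, q_9 = 42·75866642813 + 2711458696 = 3189110456842 → 57471790161819/3189110456842
APPEND 48: p_10 = 48·57471790161819 + 1367212529963 = 2760013140297275, q_10 = 48·3189110456842 + 75866642813 = 153153168571229 → 2760013140297275/153153168571229
APPEND 32: p_11 = 32·2760013140297275 + 57471790161819 = 88377892279674619, q_11 = 32·153153168571229 + 3189110456842 = 4904090504736170 → 88377892279674619/4904090504736170
APPEND 3: p_12 = 3·88377892279674619 + 2760013140297275 = 267893689979321132, q_12 = 3·4904090504736170 + 153153168571229 = 14865424682779739 → 267893689979321132/14865424682779739
APPEND 19: p_13 = 19·267893689979321132 + 88377892279674619 = 5178358001886776127, q_13 = 19·14865424682779739 + 4904090504736170 = 287347159477551211 → 5178358001886776127/287347159477551211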